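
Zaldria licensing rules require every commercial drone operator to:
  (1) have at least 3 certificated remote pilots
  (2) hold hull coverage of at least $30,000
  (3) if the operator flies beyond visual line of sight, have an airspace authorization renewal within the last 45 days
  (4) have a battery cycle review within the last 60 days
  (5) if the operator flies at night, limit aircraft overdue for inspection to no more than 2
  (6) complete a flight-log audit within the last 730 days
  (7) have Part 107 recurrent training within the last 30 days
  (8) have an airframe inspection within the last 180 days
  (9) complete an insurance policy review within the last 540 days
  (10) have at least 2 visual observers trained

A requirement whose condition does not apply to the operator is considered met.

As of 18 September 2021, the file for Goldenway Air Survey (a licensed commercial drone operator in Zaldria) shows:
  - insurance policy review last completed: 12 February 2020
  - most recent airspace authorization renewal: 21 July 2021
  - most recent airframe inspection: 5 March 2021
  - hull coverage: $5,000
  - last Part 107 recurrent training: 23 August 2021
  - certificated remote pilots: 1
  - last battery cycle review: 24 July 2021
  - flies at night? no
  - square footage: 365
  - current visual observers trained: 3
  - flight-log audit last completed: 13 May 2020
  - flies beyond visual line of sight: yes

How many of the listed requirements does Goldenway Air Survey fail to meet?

5

1. certificated remote pilots 1 < 3 → not met
2. hull coverage $5,000 < $30,000 → not met
3. condition 'flies beyond visual line of sight' holds; airspace authorization renewal 59 days ago vs limit 45 → not met
4. battery cycle review 56 days ago vs limit 60 → met
5. condition 'flies at night' does not hold → requirement n/a → met
6. flight-log audit 493 days ago vs limit 730 → met
7. Part 107 recurrent training 26 days ago vs limit 30 → met
8. airframe inspection 197 days ago vs limit 180 → not met
9. insurance policy review 584 days ago vs limit 540 → not met
10. visual observers trained 3 ≥ 2 → met
Not met: 5 of 10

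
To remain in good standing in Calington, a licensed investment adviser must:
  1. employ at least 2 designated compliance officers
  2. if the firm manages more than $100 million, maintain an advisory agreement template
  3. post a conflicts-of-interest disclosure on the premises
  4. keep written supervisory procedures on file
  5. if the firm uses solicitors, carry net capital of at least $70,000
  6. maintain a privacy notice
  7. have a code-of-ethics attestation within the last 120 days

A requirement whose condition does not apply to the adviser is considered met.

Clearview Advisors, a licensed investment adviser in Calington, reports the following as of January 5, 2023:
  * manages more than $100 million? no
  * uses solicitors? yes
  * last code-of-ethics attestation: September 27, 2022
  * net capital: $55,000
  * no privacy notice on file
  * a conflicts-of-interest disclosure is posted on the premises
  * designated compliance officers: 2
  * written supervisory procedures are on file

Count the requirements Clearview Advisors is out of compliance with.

2

1. designated compliance officers 2 ≥ 2 → met
2. condition 'manages more than $100 million' does not hold → requirement n/a → met
3. conflicts-of-interest disclosure present → met
4. written supervisory procedures present → met
5. condition 'uses solicitors' holds; net capital $55,000 < $70,000 → not met
6. privacy notice absent → not met
7. code-of-ethics attestation 100 days ago vs limit 120 → met
Not met: 2 of 7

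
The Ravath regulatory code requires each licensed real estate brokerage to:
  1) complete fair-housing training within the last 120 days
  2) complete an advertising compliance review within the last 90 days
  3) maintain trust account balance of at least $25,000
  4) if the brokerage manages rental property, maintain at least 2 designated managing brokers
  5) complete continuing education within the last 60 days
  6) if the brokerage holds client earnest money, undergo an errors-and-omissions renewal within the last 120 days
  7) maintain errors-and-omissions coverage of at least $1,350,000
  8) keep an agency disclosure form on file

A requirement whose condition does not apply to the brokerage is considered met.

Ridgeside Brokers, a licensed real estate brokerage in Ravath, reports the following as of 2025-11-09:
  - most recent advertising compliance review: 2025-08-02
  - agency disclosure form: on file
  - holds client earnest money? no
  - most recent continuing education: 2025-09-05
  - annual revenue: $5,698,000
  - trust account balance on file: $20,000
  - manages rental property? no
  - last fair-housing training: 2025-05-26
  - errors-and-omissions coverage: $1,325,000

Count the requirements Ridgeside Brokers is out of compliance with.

1. fair-housing training 167 days ago vs limit 120 → not met
2. advertising compliance review 99 days ago vs limit 90 → not met
3. trust account balance $20,000 < $25,000 → not met
4. condition 'manages rental property' does not hold → requirement n/a → met
5. continuing education 65 days ago vs limit 60 → not met
6. condition 'holds client earnest money' does not hold → requirement n/a → met
7. errors-and-omissions coverage $1,325,000 < $1,350,000 → not met
8. agency disclosure form present → met
Not met: 5 of 8

5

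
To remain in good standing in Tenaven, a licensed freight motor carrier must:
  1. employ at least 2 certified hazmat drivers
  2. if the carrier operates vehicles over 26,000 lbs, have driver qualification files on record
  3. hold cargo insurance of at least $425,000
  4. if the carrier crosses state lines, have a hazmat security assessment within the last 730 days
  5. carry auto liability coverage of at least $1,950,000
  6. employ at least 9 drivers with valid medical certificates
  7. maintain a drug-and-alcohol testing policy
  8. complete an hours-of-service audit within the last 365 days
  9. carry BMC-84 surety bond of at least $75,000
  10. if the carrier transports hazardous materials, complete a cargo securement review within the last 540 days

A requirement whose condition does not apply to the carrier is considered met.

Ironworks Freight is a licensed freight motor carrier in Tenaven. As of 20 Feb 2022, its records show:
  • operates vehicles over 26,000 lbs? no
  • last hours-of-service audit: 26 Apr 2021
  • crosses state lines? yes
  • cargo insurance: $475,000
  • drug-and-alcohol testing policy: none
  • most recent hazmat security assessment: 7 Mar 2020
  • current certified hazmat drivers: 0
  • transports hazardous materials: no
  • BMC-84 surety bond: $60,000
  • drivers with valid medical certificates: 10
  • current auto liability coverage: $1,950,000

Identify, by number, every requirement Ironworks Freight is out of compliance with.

1, 7, 9

1. certified hazmat drivers 0 < 2 → not met
2. condition 'operates vehicles over 26,000 lbs' does not hold → requirement n/a → met
3. cargo insurance $475,000 ≥ $425,000 → met
4. condition 'crosses state lines' holds; hazmat security assessment 715 days ago vs limit 730 → met
5. auto liability coverage $1,950,000 ≥ $1,950,000 → met
6. drivers with valid medical certificates 10 ≥ 9 → met
7. drug-and-alcohol testing policy absent → not met
8. hours-of-service audit 300 days ago vs limit 365 → met
9. BMC-84 surety bond $60,000 < $75,000 → not met
10. condition 'transports hazardous materials' does not hold → requirement n/a → met
Not met: 1, 7, 9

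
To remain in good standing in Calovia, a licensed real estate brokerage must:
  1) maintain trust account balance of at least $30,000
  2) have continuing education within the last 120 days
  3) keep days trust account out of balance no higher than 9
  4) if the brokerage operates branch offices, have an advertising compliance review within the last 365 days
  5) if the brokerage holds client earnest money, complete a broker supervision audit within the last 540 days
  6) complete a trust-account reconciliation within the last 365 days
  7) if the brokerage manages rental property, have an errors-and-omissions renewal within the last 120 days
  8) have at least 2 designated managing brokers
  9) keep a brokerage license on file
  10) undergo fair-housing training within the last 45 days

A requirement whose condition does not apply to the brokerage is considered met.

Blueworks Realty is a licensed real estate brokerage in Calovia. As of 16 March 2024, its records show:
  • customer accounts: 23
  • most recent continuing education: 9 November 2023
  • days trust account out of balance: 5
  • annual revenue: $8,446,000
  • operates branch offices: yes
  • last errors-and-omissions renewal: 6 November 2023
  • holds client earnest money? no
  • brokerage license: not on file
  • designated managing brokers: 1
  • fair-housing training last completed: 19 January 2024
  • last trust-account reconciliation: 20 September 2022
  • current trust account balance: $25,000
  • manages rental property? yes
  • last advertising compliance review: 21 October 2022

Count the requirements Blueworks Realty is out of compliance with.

8

1. trust account balance $25,000 < $30,000 → not met
2. continuing education 128 days ago vs limit 120 → not met
3. days trust account out of balance 5 ≤ 9 → met
4. condition 'operates branch offices' holds; advertising compliance review 512 days ago vs limit 365 → not met
5. condition 'holds client earnest money' does not hold → requirement n/a → met
6. trust-account reconciliation 543 days ago vs limit 365 → not met
7. condition 'manages rental property' holds; errors-and-omissions renewal 131 days ago vs limit 120 → not met
8. designated managing brokers 1 < 2 → not met
9. brokerage license absent → not met
10. fair-housing training 57 days ago vs limit 45 → not met
Not met: 8 of 10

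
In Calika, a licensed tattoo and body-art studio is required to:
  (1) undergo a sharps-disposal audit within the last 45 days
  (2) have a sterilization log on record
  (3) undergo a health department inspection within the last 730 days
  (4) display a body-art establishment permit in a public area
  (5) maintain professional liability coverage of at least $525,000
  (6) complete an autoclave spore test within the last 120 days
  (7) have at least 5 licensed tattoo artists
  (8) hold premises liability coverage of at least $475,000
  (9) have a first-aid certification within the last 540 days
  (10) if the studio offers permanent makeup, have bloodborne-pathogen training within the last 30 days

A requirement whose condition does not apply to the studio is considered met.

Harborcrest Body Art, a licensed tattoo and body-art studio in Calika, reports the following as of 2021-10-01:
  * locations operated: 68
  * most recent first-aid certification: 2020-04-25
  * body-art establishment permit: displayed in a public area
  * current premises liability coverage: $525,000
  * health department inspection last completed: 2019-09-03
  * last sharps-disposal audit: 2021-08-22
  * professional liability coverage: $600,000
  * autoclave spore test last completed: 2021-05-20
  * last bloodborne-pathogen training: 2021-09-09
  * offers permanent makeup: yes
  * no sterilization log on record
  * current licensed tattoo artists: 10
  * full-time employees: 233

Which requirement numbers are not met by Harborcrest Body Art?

1. sharps-disposal audit 40 days ago vs limit 45 → met
2. sterilization log absent → not met
3. health department inspection 759 days ago vs limit 730 → not met
4. body-art establishment permit present → met
5. professional liability coverage $600,000 ≥ $525,000 → met
6. autoclave spore test 134 days ago vs limit 120 → not met
7. licensed tattoo artists 10 ≥ 5 → met
8. premises liability coverage $525,000 ≥ $475,000 → met
9. first-aid certification 524 days ago vs limit 540 → met
10. condition 'offers permanent makeup' holds; bloodborne-pathogen training 22 days ago vs limit 30 → met
Not met: 2, 3, 6

2, 3, 6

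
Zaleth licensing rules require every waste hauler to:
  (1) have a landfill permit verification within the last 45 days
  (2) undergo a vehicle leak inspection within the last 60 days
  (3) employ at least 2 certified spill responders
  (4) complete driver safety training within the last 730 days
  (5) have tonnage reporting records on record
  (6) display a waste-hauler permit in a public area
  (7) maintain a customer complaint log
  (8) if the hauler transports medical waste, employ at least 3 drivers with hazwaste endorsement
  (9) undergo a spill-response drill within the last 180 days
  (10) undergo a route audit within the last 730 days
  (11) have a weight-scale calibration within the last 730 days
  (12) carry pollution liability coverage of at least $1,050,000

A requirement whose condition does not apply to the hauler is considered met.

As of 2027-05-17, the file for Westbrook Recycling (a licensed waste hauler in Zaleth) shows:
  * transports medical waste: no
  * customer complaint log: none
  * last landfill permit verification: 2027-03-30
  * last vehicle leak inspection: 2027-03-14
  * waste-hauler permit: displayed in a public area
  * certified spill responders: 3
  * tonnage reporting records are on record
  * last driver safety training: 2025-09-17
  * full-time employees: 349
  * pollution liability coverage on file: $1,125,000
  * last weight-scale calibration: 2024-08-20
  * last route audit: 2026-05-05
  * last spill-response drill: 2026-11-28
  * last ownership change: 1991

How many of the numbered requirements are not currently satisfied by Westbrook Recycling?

4

1. landfill permit verification 48 days ago vs limit 45 → not met
2. vehicle leak inspection 64 days ago vs limit 60 → not met
3. certified spill responders 3 ≥ 2 → met
4. driver safety training 607 days ago vs limit 730 → met
5. tonnage reporting records present → met
6. waste-hauler permit present → met
7. customer complaint log absent → not met
8. condition 'transports medical waste' does not hold → requirement n/a → met
9. spill-response drill 170 days ago vs limit 180 → met
10. route audit 377 days ago vs limit 730 → met
11. weight-scale calibration 1000 days ago vs limit 730 → not met
12. pollution liability coverage $1,125,000 ≥ $1,050,000 → met
Not met: 4 of 12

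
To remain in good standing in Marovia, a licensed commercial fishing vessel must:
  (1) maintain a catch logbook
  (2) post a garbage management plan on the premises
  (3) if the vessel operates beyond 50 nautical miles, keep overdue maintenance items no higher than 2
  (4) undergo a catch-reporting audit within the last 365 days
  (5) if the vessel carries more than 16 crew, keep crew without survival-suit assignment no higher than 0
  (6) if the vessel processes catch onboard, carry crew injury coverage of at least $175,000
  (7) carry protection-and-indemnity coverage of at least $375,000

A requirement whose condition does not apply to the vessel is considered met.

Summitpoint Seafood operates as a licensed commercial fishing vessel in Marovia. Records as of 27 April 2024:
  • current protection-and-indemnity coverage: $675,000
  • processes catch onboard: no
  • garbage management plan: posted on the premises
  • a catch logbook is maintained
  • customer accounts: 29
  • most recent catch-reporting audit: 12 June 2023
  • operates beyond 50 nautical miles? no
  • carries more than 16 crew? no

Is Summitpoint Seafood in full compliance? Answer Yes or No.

Yes

1. catch logbook present → met
2. garbage management plan present → met
3. condition 'operates beyond 50 nautical miles' does not hold → requirement n/a → met
4. catch-reporting audit 320 days ago vs limit 365 → met
5. condition 'carries more than 16 crew' does not hold → requirement n/a → met
6. condition 'processes catch onboard' does not hold → requirement n/a → met
7. protection-and-indemnity coverage $675,000 ≥ $375,000 → met
All met.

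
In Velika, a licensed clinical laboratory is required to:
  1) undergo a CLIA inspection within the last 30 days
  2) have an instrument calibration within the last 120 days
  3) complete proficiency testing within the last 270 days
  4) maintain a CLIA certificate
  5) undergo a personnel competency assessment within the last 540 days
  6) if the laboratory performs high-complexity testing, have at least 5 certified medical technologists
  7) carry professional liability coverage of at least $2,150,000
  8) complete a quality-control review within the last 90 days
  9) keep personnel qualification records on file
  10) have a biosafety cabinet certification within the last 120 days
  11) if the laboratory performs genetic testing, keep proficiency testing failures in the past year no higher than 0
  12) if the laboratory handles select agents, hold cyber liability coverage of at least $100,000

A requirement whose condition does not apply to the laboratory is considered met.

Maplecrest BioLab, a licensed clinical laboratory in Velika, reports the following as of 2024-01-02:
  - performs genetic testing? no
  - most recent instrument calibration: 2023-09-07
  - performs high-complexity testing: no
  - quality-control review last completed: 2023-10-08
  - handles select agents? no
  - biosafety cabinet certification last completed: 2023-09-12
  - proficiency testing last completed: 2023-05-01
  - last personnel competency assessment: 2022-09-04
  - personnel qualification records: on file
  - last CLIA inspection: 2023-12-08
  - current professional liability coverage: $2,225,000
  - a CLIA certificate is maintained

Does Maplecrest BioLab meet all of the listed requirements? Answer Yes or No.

1. CLIA inspection 25 days ago vs limit 30 → met
2. instrument calibration 117 days ago vs limit 120 → met
3. proficiency testing 246 days ago vs limit 270 → met
4. CLIA certificate present → met
5. personnel competency assessment 485 days ago vs limit 540 → met
6. condition 'performs high-complexity testing' does not hold → requirement n/a → met
7. professional liability coverage $2,225,000 ≥ $2,150,000 → met
8. quality-control review 86 days ago vs limit 90 → met
9. personnel qualification records present → met
10. biosafety cabinet certification 112 days ago vs limit 120 → met
11. condition 'performs genetic testing' does not hold → requirement n/a → met
12. condition 'handles select agents' does not hold → requirement n/a → met
All met.

Yes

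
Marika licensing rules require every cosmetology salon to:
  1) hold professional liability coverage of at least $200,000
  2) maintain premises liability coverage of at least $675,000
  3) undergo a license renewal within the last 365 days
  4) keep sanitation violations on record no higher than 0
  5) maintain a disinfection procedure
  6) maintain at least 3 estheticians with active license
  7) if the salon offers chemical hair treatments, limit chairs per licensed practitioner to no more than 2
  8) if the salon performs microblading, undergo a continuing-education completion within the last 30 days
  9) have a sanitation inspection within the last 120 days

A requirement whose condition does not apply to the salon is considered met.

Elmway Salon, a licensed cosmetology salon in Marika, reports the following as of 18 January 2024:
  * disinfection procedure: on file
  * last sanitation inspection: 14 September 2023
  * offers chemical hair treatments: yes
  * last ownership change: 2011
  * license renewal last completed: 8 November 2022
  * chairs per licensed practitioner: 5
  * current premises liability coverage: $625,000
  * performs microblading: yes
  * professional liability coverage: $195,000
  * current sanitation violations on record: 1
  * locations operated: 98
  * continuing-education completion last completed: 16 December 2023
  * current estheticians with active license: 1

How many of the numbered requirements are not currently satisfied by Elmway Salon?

8

1. professional liability coverage $195,000 < $200,000 → not met
2. premises liability coverage $625,000 < $675,000 → not met
3. license renewal 436 days ago vs limit 365 → not met
4. sanitation violations on record 1 > 0 → not met
5. disinfection procedure present → met
6. estheticians with active license 1 < 3 → not met
7. condition 'offers chemical hair treatments' holds; chairs per licensed practitioner 5 > 2 → not met
8. condition 'performs microblading' holds; continuing-education completion 33 days ago vs limit 30 → not met
9. sanitation inspection 126 days ago vs limit 120 → not met
Not met: 8 of 9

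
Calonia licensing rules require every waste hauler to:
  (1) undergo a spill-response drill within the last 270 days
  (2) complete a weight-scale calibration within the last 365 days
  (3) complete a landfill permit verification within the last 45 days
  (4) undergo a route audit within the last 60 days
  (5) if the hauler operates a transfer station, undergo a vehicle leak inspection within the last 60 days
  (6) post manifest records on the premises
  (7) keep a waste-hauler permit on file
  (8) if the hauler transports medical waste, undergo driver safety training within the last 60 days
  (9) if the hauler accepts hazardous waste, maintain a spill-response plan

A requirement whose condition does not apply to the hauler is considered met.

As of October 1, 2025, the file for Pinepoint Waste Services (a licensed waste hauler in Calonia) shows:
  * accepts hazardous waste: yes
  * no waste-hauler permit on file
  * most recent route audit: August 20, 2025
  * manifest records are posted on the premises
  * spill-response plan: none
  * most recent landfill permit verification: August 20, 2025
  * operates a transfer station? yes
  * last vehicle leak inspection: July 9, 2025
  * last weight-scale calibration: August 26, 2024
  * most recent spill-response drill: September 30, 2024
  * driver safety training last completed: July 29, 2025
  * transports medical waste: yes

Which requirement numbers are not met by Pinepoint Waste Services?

1, 2, 5, 7, 8, 9

1. spill-response drill 366 days ago vs limit 270 → not met
2. weight-scale calibration 401 days ago vs limit 365 → not met
3. landfill permit verification 42 days ago vs limit 45 → met
4. route audit 42 days ago vs limit 60 → met
5. condition 'operates a transfer station' holds; vehicle leak inspection 84 days ago vs limit 60 → not met
6. manifest records present → met
7. waste-hauler permit absent → not met
8. condition 'transports medical waste' holds; driver safety training 64 days ago vs limit 60 → not met
9. condition 'accepts hazardous waste' holds; spill-response plan absent → not met
Not met: 1, 2, 5, 7, 8, 9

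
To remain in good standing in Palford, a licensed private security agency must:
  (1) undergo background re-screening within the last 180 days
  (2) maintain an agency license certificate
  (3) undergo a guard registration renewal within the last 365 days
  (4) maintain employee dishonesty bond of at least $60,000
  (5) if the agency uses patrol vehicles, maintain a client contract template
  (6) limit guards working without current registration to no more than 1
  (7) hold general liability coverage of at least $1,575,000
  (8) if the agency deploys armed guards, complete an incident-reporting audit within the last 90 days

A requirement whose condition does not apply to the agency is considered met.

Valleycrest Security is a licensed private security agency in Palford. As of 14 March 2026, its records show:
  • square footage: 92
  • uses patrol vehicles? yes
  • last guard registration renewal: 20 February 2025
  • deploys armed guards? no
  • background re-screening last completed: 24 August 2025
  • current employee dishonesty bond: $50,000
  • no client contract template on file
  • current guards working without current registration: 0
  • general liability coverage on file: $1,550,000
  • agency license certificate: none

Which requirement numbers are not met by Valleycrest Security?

1, 2, 3, 4, 5, 7

1. background re-screening 202 days ago vs limit 180 → not met
2. agency license certificate absent → not met
3. guard registration renewal 387 days ago vs limit 365 → not met
4. employee dishonesty bond $50,000 < $60,000 → not met
5. condition 'uses patrol vehicles' holds; client contract template absent → not met
6. guards working without current registration 0 ≤ 1 → met
7. general liability coverage $1,550,000 < $1,575,000 → not met
8. condition 'deploys armed guards' does not hold → requirement n/a → met
Not met: 1, 2, 3, 4, 5, 7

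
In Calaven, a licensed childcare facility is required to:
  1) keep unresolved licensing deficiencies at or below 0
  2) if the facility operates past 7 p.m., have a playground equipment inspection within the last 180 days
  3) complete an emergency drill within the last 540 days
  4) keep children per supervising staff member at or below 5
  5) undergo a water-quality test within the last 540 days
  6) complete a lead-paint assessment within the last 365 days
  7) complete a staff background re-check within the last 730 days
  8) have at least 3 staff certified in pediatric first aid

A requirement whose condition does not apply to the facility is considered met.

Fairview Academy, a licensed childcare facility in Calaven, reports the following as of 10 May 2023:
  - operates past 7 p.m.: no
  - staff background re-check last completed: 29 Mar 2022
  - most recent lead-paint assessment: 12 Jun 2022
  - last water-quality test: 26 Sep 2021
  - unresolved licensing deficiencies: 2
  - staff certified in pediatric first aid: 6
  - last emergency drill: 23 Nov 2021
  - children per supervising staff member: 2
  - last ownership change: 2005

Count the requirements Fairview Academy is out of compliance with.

2

1. unresolved licensing deficiencies 2 > 0 → not met
2. condition 'operates past 7 p.m.' does not hold → requirement n/a → met
3. emergency drill 533 days ago vs limit 540 → met
4. children per supervising staff member 2 ≤ 5 → met
5. water-quality test 591 days ago vs limit 540 → not met
6. lead-paint assessment 332 days ago vs limit 365 → met
7. staff background re-check 407 days ago vs limit 730 → met
8. staff certified in pediatric first aid 6 ≥ 3 → met
Not met: 2 of 8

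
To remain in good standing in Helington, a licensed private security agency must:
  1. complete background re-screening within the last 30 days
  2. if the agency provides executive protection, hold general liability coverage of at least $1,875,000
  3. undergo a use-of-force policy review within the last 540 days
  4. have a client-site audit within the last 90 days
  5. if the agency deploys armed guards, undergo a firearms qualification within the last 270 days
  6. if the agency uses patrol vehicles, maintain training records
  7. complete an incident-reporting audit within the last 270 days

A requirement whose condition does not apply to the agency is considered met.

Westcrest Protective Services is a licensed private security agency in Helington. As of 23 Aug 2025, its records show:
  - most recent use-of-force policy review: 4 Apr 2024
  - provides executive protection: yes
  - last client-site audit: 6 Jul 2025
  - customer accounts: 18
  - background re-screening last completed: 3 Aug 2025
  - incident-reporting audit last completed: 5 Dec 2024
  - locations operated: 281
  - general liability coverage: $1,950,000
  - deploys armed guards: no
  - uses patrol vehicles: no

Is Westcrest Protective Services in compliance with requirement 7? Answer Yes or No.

Yes

7. incident-reporting audit 261 days ago vs limit 270 → met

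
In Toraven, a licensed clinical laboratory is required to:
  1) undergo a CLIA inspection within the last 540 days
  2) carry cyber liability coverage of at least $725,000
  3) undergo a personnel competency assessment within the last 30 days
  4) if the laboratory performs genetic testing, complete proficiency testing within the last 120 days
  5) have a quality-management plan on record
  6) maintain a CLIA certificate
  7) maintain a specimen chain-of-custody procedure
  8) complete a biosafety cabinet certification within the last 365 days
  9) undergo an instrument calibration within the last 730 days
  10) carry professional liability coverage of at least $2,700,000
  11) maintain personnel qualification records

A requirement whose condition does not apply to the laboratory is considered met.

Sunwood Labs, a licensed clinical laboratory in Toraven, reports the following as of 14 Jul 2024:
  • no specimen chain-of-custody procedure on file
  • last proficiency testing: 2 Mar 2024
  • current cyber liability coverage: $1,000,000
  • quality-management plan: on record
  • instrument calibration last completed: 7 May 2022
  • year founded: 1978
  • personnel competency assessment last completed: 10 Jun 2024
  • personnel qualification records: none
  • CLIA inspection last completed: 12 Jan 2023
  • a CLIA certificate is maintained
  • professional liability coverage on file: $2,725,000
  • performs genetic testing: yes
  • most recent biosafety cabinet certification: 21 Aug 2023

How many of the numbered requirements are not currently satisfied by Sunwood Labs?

1. CLIA inspection 549 days ago vs limit 540 → not met
2. cyber liability coverage $1,000,000 ≥ $725,000 → met
3. personnel competency assessment 34 days ago vs limit 30 → not met
4. condition 'performs genetic testing' holds; proficiency testing 134 days ago vs limit 120 → not met
5. quality-management plan present → met
6. CLIA certificate present → met
7. specimen chain-of-custody procedure absent → not met
8. biosafety cabinet certification 328 days ago vs limit 365 → met
9. instrument calibration 799 days ago vs limit 730 → not met
10. professional liability coverage $2,725,000 ≥ $2,700,000 → met
11. personnel qualification records absent → not met
Not met: 6 of 11

6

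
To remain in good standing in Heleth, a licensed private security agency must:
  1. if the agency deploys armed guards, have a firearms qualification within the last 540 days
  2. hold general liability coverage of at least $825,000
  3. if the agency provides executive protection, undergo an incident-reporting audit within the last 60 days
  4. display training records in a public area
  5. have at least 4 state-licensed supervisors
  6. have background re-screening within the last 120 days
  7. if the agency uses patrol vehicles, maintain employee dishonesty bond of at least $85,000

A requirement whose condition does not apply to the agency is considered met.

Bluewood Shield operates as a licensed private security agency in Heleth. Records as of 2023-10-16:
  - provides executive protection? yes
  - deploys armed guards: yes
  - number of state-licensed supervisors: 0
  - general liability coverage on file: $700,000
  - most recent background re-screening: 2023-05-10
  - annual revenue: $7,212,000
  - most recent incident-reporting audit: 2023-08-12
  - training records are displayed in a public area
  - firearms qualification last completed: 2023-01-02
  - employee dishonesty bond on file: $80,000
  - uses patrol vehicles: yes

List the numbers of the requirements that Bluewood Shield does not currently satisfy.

1. condition 'deploys armed guards' holds; firearms qualification 287 days ago vs limit 540 → met
2. general liability coverage $700,000 < $825,000 → not met
3. condition 'provides executive protection' holds; incident-reporting audit 65 days ago vs limit 60 → not met
4. training records present → met
5. state-licensed supervisors 0 < 4 → not met
6. background re-screening 159 days ago vs limit 120 → not met
7. condition 'uses patrol vehicles' holds; employee dishonesty bond $80,000 < $85,000 → not met
Not met: 2, 3, 5, 6, 7

2, 3, 5, 6, 7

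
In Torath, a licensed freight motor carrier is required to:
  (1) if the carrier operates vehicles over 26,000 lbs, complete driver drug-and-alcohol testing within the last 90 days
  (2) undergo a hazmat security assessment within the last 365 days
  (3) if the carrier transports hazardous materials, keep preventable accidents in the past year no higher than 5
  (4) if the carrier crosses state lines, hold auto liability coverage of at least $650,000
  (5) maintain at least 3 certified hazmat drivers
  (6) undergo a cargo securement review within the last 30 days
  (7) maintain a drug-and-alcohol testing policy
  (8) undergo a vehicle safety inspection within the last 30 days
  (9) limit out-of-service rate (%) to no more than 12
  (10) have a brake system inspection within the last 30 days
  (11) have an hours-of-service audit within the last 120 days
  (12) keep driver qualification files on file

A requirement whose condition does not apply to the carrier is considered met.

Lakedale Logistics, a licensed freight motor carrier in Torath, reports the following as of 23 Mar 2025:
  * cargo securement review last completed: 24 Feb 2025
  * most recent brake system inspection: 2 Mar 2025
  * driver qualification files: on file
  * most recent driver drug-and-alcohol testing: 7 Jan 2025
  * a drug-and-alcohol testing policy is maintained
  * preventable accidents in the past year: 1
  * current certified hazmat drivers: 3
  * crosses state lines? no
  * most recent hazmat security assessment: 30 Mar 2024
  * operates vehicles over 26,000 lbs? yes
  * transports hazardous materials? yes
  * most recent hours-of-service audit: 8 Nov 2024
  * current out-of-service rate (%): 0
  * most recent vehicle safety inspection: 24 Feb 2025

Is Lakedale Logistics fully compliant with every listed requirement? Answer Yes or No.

No

1. condition 'operates vehicles over 26,000 lbs' holds; driver drug-and-alcohol testing 75 days ago vs limit 90 → met
2. hazmat security assessment 358 days ago vs limit 365 → met
3. condition 'transports hazardous materials' holds; preventable accidents in the past year 1 ≤ 5 → met
4. condition 'crosses state lines' does not hold → requirement n/a → met
5. certified hazmat drivers 3 ≥ 3 → met
6. cargo securement review 27 days ago vs limit 30 → met
7. drug-and-alcohol testing policy present → met
8. vehicle safety inspection 27 days ago vs limit 30 → met
9. out-of-service rate (%) 0 ≤ 12 → met
10. brake system inspection 21 days ago vs limit 30 → met
11. hours-of-service audit 135 days ago vs limit 120 → not met
12. driver qualification files present → met
Not met: 11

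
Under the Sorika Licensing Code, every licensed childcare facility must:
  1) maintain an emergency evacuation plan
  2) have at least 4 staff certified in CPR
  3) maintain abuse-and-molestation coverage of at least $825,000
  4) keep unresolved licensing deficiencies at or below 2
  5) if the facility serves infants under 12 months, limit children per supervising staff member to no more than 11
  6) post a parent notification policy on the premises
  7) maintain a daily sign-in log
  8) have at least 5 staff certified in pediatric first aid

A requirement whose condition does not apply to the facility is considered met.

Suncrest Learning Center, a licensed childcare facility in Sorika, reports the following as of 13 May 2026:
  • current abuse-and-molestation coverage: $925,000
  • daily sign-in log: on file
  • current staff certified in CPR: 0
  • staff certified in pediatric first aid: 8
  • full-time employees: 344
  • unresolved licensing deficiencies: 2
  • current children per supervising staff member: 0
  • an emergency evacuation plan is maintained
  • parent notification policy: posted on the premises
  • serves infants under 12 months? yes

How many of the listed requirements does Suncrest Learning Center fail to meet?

1

1. emergency evacuation plan present → met
2. staff certified in CPR 0 < 4 → not met
3. abuse-and-molestation coverage $925,000 ≥ $825,000 → met
4. unresolved licensing deficiencies 2 ≤ 2 → met
5. condition 'serves infants under 12 months' holds; children per supervising staff member 0 ≤ 11 → met
6. parent notification policy present → met
7. daily sign-in log present → met
8. staff certified in pediatric first aid 8 ≥ 5 → met
Not met: 1 of 8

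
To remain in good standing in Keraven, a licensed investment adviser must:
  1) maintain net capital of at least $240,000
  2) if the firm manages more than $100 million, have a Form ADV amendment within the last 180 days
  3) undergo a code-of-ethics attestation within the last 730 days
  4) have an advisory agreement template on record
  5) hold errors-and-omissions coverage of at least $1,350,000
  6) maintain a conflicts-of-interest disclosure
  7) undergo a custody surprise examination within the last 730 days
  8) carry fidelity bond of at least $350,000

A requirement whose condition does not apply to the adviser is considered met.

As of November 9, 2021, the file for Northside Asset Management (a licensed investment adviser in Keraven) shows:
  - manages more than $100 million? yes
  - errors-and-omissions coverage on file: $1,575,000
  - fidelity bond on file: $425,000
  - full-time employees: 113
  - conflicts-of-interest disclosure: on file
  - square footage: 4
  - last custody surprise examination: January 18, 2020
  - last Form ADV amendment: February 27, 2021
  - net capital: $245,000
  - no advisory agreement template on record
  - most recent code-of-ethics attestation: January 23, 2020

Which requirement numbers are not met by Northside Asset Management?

2, 4

1. net capital $245,000 ≥ $240,000 → met
2. condition 'manages more than $100 million' holds; Form ADV amendment 255 days ago vs limit 180 → not met
3. code-of-ethics attestation 656 days ago vs limit 730 → met
4. advisory agreement template absent → not met
5. errors-and-omissions coverage $1,575,000 ≥ $1,350,000 → met
6. conflicts-of-interest disclosure present → met
7. custody surprise examination 661 days ago vs limit 730 → met
8. fidelity bond $425,000 ≥ $350,000 → met
Not met: 2, 4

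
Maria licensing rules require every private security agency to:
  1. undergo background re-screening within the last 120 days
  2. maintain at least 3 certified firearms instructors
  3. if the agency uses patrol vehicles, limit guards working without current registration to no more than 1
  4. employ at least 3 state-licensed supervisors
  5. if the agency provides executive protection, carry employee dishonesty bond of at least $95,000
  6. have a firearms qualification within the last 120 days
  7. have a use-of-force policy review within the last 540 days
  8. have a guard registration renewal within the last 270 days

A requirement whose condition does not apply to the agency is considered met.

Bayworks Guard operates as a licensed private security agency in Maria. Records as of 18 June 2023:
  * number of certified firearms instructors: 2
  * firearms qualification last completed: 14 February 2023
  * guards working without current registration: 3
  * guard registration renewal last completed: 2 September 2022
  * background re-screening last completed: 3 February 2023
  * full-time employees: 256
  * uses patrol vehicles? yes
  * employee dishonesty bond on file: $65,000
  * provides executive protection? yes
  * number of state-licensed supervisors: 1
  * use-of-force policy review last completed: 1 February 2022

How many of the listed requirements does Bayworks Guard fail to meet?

1. background re-screening 135 days ago vs limit 120 → not met
2. certified firearms instructors 2 < 3 → not met
3. condition 'uses patrol vehicles' holds; guards working without current registration 3 > 1 → not met
4. state-licensed supervisors 1 < 3 → not met
5. condition 'provides executive protection' holds; employee dishonesty bond $65,000 < $95,000 → not met
6. firearms qualification 124 days ago vs limit 120 → not met
7. use-of-force policy review 502 days ago vs limit 540 → met
8. guard registration renewal 289 days ago vs limit 270 → not met
Not met: 7 of 8

7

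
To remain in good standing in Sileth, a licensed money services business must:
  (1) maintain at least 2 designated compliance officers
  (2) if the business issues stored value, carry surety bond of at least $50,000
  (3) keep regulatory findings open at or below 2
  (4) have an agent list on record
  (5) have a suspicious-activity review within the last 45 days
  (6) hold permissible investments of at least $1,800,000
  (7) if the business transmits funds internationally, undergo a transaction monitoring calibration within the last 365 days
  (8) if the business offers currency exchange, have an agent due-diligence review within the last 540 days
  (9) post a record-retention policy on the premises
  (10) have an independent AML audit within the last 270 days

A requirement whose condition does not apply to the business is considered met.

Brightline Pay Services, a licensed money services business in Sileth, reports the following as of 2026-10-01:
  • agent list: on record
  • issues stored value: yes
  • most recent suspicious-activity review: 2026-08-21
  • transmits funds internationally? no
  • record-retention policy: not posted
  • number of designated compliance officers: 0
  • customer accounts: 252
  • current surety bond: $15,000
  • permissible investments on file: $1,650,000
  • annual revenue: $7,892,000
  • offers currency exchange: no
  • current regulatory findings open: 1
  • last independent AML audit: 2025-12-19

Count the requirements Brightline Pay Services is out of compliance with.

5

1. designated compliance officers 0 < 2 → not met
2. condition 'issues stored value' holds; surety bond $15,000 < $50,000 → not met
3. regulatory findings open 1 ≤ 2 → met
4. agent list present → met
5. suspicious-activity review 41 days ago vs limit 45 → met
6. permissible investments $1,650,000 < $1,800,000 → not met
7. condition 'transmits funds internationally' does not hold → requirement n/a → met
8. condition 'offers currency exchange' does not hold → requirement n/a → met
9. record-retention policy absent → not met
10. independent AML audit 286 days ago vs limit 270 → not met
Not met: 5 of 10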